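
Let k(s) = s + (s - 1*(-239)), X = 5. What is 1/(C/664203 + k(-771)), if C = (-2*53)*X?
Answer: -664203/865457039 ≈ -0.00076746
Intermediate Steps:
k(s) = 239 + 2*s (k(s) = s + (s + 239) = s + (239 + s) = 239 + 2*s)
C = -530 (C = -2*53*5 = -106*5 = -530)
1/(C/664203 + k(-771)) = 1/(-530/664203 + (239 + 2*(-771))) = 1/(-530*1/664203 + (239 - 1542)) = 1/(-530/664203 - 1303) = 1/(-865457039/664203) = -664203/865457039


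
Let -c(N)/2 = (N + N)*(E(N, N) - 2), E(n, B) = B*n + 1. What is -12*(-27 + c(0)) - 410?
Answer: -86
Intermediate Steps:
E(n, B) = 1 + B*n
c(N) = -4*N*(-1 + N**2) (c(N) = -2*(N + N)*((1 + N*N) - 2) = -2*2*N*((1 + N**2) - 2) = -2*2*N*(-1 + N**2) = -4*N*(-1 + N**2))
-12*(-27 + c(0)) - 410 = -12*(-27 + 4*0*(1 - 1*0**2)) - 410 = -12*(-27 + 4*0*(1 - 1*0)) - 410 = -12*(-27 + 4*0*(1 + 0)) - 410 = -12*(-27 + 4*0*1) - 410 = -12*(-27 + 0) - 410 = -12*(-27) - 410 = 324 - 410 = -86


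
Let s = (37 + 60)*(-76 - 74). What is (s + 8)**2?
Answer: 211469764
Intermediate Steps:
s = -14550 (s = 97*(-150) = -14550)
(s + 8)**2 = (-14550 + 8)**2 = (-14542)**2 = 211469764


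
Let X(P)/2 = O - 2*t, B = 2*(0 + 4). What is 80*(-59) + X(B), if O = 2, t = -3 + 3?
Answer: -4716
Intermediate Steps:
t = 0
B = 8 (B = 2*4 = 8)
X(P) = 4 (X(P) = 2*(2 - 2*0) = 2*(2 + 0) = 2*2 = 4)
80*(-59) + X(B) = 80*(-59) + 4 = -4720 + 4 = -4716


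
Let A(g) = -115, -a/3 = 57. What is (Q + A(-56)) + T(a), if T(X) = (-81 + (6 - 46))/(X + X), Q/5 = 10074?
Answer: 17187331/342 ≈ 50255.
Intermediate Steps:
a = -171 (a = -3*57 = -171)
Q = 50370 (Q = 5*10074 = 50370)
T(X) = -121/(2*X) (T(X) = (-81 - 40)/((2*X)) = -121/(2*X))
(Q + A(-56)) + T(a) = (50370 - 115) - 121/2/(-171) = 50255 - 121/2*(-1/171) = 50255 + 121/342 = 17187331/342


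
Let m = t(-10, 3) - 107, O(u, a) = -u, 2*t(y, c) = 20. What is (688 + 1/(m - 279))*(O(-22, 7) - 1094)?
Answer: -34664058/47 ≈ -7.3753e+5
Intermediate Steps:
t(y, c) = 10 (t(y, c) = (1/2)*20 = 10)
m = -97 (m = 10 - 107 = -97)
(688 + 1/(m - 279))*(O(-22, 7) - 1094) = (688 + 1/(-97 - 279))*(-1*(-22) - 1094) = (688 + 1/(-376))*(22 - 1094) = (688 - 1/376)*(-1072) = (258687/376)*(-1072) = -34664058/47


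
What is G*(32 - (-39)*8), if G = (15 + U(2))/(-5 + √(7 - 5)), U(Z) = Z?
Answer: -29240/23 - 5848*√2/23 ≈ -1630.9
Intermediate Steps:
G = 17/(-5 + √2) (G = (15 + 2)/(-5 + √(7 - 5)) = 17/(-5 + √2) ≈ -4.7409)
G*(32 - (-39)*8) = (-85/23 - 17*√2/23)*(32 - (-39)*8) = (-85/23 - 17*√2/23)*(32 - 39*(-8)) = (-85/23 - 17*√2/23)*(32 + 312) = (-85/23 - 17*√2/23)*344 = -29240/23 - 5848*√2/23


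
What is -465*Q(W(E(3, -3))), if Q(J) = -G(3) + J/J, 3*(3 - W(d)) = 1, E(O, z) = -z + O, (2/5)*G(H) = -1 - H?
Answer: -5115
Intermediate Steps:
G(H) = -5/2 - 5*H/2 (G(H) = 5*(-1 - H)/2 = -5/2 - 5*H/2)
E(O, z) = O - z
W(d) = 8/3 (W(d) = 3 - ⅓*1 = 3 - ⅓ = 8/3)
Q(J) = 11 (Q(J) = -(-5/2 - 5/2*3) + J/J = -(-5/2 - 15/2) + 1 = -1*(-10) + 1 = 10 + 1 = 11)
-465*Q(W(E(3, -3))) = -465*11 = -5115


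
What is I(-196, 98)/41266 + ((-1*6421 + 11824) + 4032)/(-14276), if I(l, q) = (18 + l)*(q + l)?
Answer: -70157083/294556708 ≈ -0.23818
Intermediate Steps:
I(l, q) = (18 + l)*(l + q)
I(-196, 98)/41266 + ((-1*6421 + 11824) + 4032)/(-14276) = ((-196)² + 18*(-196) + 18*98 - 196*98)/41266 + ((-1*6421 + 11824) + 4032)/(-14276) = (38416 - 3528 + 1764 - 19208)*(1/41266) + ((-6421 + 11824) + 4032)*(-1/14276) = 17444*(1/41266) + (5403 + 4032)*(-1/14276) = 8722/20633 + 9435*(-1/14276) = 8722/20633 - 9435/14276 = -70157083/294556708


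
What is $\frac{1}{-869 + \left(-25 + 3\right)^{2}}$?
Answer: $- \frac{1}{385} \approx -0.0025974$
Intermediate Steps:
$\frac{1}{-869 + \left(-25 + 3\right)^{2}} = \frac{1}{-869 + \left(-22\right)^{2}} = \frac{1}{-869 + 484} = \frac{1}{-385} = - \frac{1}{385}$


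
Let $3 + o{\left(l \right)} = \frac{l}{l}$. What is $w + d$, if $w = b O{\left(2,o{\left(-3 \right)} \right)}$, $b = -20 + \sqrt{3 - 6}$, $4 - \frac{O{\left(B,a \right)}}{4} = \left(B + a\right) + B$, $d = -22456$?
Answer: $-22616 + 8 i \sqrt{3} \approx -22616.0 + 13.856 i$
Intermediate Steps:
$o{\left(l \right)} = -2$ ($o{\left(l \right)} = -3 + \frac{l}{l} = -3 + 1 = -2$)
$O{\left(B,a \right)} = 16 - 8 B - 4 a$ ($O{\left(B,a \right)} = 16 - 4 \left(\left(B + a\right) + B\right) = 16 - 4 \left(a + 2 B\right) = 16 - \left(4 a + 8 B\right) = 16 - 8 B - 4 a$)
$b = -20 + i \sqrt{3}$ ($b = -20 + \sqrt{-3} = -20 + i \sqrt{3} \approx -20.0 + 1.732 i$)
$w = -160 + 8 i \sqrt{3}$ ($w = \left(-20 + i \sqrt{3}\right) \left(16 - 16 - -8\right) = \left(-20 + i \sqrt{3}\right) \left(16 - 16 + 8\right) = \left(-20 + i \sqrt{3}\right) 8 = -160 + 8 i \sqrt{3} \approx -160.0 + 13.856 i$)
$w + d = \left(-160 + 8 i \sqrt{3}\right) - 22456 = -22616 + 8 i \sqrt{3}$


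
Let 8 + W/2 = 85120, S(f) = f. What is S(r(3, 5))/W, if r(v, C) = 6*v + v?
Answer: 21/170224 ≈ 0.00012337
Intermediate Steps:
r(v, C) = 7*v
W = 170224 (W = -16 + 2*85120 = -16 + 170240 = 170224)
S(r(3, 5))/W = (7*3)/170224 = 21*(1/170224) = 21/170224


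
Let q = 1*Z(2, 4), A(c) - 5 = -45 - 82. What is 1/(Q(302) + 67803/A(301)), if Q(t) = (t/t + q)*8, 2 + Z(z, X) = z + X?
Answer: -122/62923 ≈ -0.0019389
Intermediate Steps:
Z(z, X) = -2 + X + z (Z(z, X) = -2 + (z + X) = -2 + (X + z) = -2 + X + z)
A(c) = -122 (A(c) = 5 + (-45 - 82) = 5 - 127 = -122)
q = 4 (q = 1*(-2 + 4 + 2) = 1*4 = 4)
Q(t) = 40 (Q(t) = (t/t + 4)*8 = (1 + 4)*8 = 5*8 = 40)
1/(Q(302) + 67803/A(301)) = 1/(40 + 67803/(-122)) = 1/(40 + 67803*(-1/122)) = 1/(40 - 67803/122) = 1/(-62923/122) = -122/62923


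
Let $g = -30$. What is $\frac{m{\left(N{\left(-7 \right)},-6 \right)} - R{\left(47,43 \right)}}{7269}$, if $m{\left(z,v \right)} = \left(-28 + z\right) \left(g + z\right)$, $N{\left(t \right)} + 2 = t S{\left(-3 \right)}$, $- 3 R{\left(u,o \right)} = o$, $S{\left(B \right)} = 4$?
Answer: $\frac{10483}{21807} \approx 0.48072$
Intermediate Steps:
$R{\left(u,o \right)} = - \frac{o}{3}$
$N{\left(t \right)} = -2 + 4 t$ ($N{\left(t \right)} = -2 + t 4 = -2 + 4 t$)
$m{\left(z,v \right)} = \left(-30 + z\right) \left(-28 + z\right)$ ($m{\left(z,v \right)} = \left(-28 + z\right) \left(-30 + z\right) = \left(-30 + z\right) \left(-28 + z\right)$)
$\frac{m{\left(N{\left(-7 \right)},-6 \right)} - R{\left(47,43 \right)}}{7269} = \frac{\left(840 + \left(-2 + 4 \left(-7\right)\right)^{2} - 58 \left(-2 + 4 \left(-7\right)\right)\right) - \left(- \frac{1}{3}\right) 43}{7269} = \left(\left(840 + \left(-2 - 28\right)^{2} - 58 \left(-2 - 28\right)\right) - - \frac{43}{3}\right) \frac{1}{7269} = \left(\left(840 + \left(-30\right)^{2} - -1740\right) + \frac{43}{3}\right) \frac{1}{7269} = \left(\left(840 + 900 + 1740\right) + \frac{43}{3}\right) \frac{1}{7269} = \left(3480 + \frac{43}{3}\right) \frac{1}{7269} = \frac{10483}{3} \cdot \frac{1}{7269} = \frac{10483}{21807}$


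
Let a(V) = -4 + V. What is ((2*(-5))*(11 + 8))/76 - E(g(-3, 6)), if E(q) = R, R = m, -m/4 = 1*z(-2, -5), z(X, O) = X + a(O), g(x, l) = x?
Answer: -93/2 ≈ -46.500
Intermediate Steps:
z(X, O) = -4 + O + X (z(X, O) = X + (-4 + O) = -4 + O + X)
m = 44 (m = -4*(-4 - 5 - 2) = -4*(-11) = 44)
R = 44
E(q) = 44
((2*(-5))*(11 + 8))/76 - E(g(-3, 6)) = ((2*(-5))*(11 + 8))/76 - 1*44 = -10*19*(1/76) - 44 = -190*1/76 - 44 = -5/2 - 44 = -93/2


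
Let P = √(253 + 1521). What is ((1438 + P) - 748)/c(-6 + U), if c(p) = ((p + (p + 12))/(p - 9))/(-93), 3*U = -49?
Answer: -3015990/49 - 4371*√1774/49 ≈ -65308.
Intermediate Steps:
U = -49/3 (U = (⅓)*(-49) = -49/3 ≈ -16.333)
P = √1774 ≈ 42.119
c(p) = -(12 + 2*p)/(93*(-9 + p)) (c(p) = ((p + (12 + p))/(-9 + p))*(-1/93) = ((12 + 2*p)/(-9 + p))*(-1/93) = -(12 + 2*p)/(93*(-9 + p)))
((1438 + P) - 748)/c(-6 + U) = ((1438 + √1774) - 748)/((2*(-6 - (-6 - 49/3))/(93*(-9 + (-6 - 49/3))))) = (690 + √1774)/((2*(-6 - 1*(-67/3))/(93*(-9 - 67/3)))) = (690 + √1774)/((2*(-6 + 67/3)/(93*(-94/3)))) = (690 + √1774)/(((2/93)*(-3/94)*(49/3))) = (690 + √1774)/(-49/4371) = (690 + √1774)*(-4371/49) = -3015990/49 - 4371*√1774/49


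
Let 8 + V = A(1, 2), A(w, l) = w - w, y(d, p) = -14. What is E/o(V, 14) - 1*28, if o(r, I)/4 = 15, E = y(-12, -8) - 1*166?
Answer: -31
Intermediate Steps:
A(w, l) = 0
V = -8 (V = -8 + 0 = -8)
E = -180 (E = -14 - 1*166 = -14 - 166 = -180)
o(r, I) = 60 (o(r, I) = 4*15 = 60)
E/o(V, 14) - 1*28 = -180/60 - 1*28 = -180*1/60 - 28 = -3 - 28 = -31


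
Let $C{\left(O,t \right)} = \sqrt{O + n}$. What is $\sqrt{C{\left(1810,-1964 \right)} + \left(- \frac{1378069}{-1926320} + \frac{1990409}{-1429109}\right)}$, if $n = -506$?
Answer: $\frac{\sqrt{-21914147384040416945 + 64703362155377184800 \sqrt{326}}}{5687853820} \approx 5.9526$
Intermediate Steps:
$C{\left(O,t \right)} = \sqrt{-506 + O}$ ($C{\left(O,t \right)} = \sqrt{O - 506} = \sqrt{-506 + O}$)
$\sqrt{C{\left(1810,-1964 \right)} + \left(- \frac{1378069}{-1926320} + \frac{1990409}{-1429109}\right)} = \sqrt{\sqrt{-506 + 1810} + \left(- \frac{1378069}{-1926320} + \frac{1990409}{-1429109}\right)} = \sqrt{\sqrt{1304} + \left(\left(-1378069\right) \left(- \frac{1}{1926320}\right) + 1990409 \left(- \frac{1}{1429109}\right)\right)} = \sqrt{2 \sqrt{326} + \left(\frac{11389}{15920} - \frac{1990409}{1429109}\right)} = \sqrt{2 \sqrt{326} - \frac{15411188879}{22751415280}} = \sqrt{- \frac{15411188879}{22751415280} + 2 \sqrt{326}}$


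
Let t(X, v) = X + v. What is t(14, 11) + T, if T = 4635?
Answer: 4660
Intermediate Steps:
t(14, 11) + T = (14 + 11) + 4635 = 25 + 4635 = 4660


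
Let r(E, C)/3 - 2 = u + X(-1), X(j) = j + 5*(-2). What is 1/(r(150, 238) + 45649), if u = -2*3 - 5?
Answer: 1/45589 ≈ 2.1935e-5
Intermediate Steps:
u = -11 (u = -6 - 5 = -11)
X(j) = -10 + j (X(j) = j - 10 = -10 + j)
r(E, C) = -60 (r(E, C) = 6 + 3*(-11 + (-10 - 1)) = 6 + 3*(-11 - 11) = 6 + 3*(-22) = 6 - 66 = -60)
1/(r(150, 238) + 45649) = 1/(-60 + 45649) = 1/45589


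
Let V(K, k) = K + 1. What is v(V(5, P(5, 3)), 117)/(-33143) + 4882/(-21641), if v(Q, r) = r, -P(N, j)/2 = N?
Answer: -164336123/717247663 ≈ -0.22912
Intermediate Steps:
P(N, j) = -2*N
V(K, k) = 1 + K
v(V(5, P(5, 3)), 117)/(-33143) + 4882/(-21641) = 117/(-33143) + 4882/(-21641) = 117*(-1/33143) + 4882*(-1/21641) = -117/33143 - 4882/21641 = -164336123/717247663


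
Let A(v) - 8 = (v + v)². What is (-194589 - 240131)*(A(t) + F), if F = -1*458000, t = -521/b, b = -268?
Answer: 893722688767480/4489 ≈ 1.9909e+11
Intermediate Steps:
t = 521/268 (t = -521/(-268) = -521*(-1/268) = 521/268 ≈ 1.9440)
F = -458000
A(v) = 8 + 4*v² (A(v) = 8 + (v + v)² = 8 + (2*v)² = 8 + 4*v²)
(-194589 - 240131)*(A(t) + F) = (-194589 - 240131)*((8 + 4*(521/268)²) - 458000) = -434720*((8 + 4*(271441/71824)) - 458000) = -434720*((8 + 271441/17956) - 458000) = -434720*(415089/17956 - 458000) = -434720*(-8223432911/17956) = 893722688767480/4489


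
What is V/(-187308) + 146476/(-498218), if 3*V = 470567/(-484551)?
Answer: -19941186653574709/67827606806013516 ≈ -0.29400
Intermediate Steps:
V = -470567/1453653 (V = (470567/(-484551))/3 = (470567*(-1/484551))/3 = (⅓)*(-470567/484551) = -470567/1453653 ≈ -0.32371)
V/(-187308) + 146476/(-498218) = -470567/1453653/(-187308) + 146476/(-498218) = -470567/1453653*(-1/187308) + 146476*(-1/498218) = 470567/272280836124 - 73238/249109 = -19941186653574709/67827606806013516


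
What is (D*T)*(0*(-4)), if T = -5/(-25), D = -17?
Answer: 0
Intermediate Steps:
T = ⅕ (T = -5*(-1/25) = ⅕ ≈ 0.20000)
(D*T)*(0*(-4)) = (-17*⅕)*(0*(-4)) = -17/5*0 = 0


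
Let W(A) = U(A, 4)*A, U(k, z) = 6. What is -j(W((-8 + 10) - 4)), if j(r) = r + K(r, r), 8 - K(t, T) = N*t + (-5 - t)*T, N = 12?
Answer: -224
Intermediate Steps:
W(A) = 6*A
K(t, T) = 8 - 12*t - T*(-5 - t) (K(t, T) = 8 - (12*t + (-5 - t)*T) = 8 - (12*t + T*(-5 - t)) = 8 + (-12*t - T*(-5 - t)) = 8 - 12*t - T*(-5 - t))
j(r) = 8 + r² - 6*r (j(r) = r + (8 - 12*r + 5*r + r*r) = r + (8 - 12*r + 5*r + r²) = r + (8 + r² - 7*r) = 8 + r² - 6*r)
-j(W((-8 + 10) - 4)) = -(8 + (6*((-8 + 10) - 4))² - 36*((-8 + 10) - 4)) = -(8 + (6*(2 - 4))² - 36*(2 - 4)) = -(8 + (6*(-2))² - 36*(-2)) = -(8 + (-12)² - 6*(-12)) = -(8 + 144 + 72) = -1*224 = -224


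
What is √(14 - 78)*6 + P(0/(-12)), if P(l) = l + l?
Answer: 48*I ≈ 48.0*I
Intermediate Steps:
P(l) = 2*l
√(14 - 78)*6 + P(0/(-12)) = √(14 - 78)*6 + 2*(0/(-12)) = √(-64)*6 + 2*(0*(-1/12)) = (8*I)*6 + 2*0 = 48*I + 0 = 48*I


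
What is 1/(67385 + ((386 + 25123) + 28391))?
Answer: 1/121285 ≈ 8.2450e-6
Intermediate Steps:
1/(67385 + ((386 + 25123) + 28391)) = 1/(67385 + (25509 + 28391)) = 1/(67385 + 53900) = 1/121285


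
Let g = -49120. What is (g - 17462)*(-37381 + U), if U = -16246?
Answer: 3570592914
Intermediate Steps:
(g - 17462)*(-37381 + U) = (-49120 - 17462)*(-37381 - 16246) = -66582*(-53627) = 3570592914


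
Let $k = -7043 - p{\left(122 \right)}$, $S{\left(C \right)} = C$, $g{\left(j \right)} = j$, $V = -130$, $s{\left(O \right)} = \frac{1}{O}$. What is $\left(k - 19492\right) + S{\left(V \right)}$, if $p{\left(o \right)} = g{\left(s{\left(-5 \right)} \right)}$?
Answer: $- \frac{133324}{5} \approx -26665.0$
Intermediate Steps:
$p{\left(o \right)} = - \frac{1}{5}$ ($p{\left(o \right)} = \frac{1}{-5} = - \frac{1}{5}$)
$k = - \frac{35214}{5}$ ($k = -7043 - - \frac{1}{5} = -7043 + \frac{1}{5} = - \frac{35214}{5} \approx -7042.8$)
$\left(k - 19492\right) + S{\left(V \right)} = \left(- \frac{35214}{5} - 19492\right) - 130 = - \frac{132674}{5} - 130 = - \frac{133324}{5}$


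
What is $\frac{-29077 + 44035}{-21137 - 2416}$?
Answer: $- \frac{1662}{2617} \approx -0.63508$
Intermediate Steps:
$\frac{-29077 + 44035}{-21137 - 2416} = \frac{14958}{-23553} = 14958 \left(- \frac{1}{23553}\right) = - \frac{1662}{2617}$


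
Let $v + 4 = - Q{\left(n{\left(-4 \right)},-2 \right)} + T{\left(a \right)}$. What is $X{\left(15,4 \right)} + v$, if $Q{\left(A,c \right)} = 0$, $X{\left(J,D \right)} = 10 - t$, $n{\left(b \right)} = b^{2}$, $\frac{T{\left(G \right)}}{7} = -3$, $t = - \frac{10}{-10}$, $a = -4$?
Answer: $-16$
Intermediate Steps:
$t = 1$ ($t = \left(-10\right) \left(- \frac{1}{10}\right) = 1$)
$T{\left(G \right)} = -21$ ($T{\left(G \right)} = 7 \left(-3\right) = -21$)
$X{\left(J,D \right)} = 9$ ($X{\left(J,D \right)} = 10 - 1 = 9$)
$v = -25$ ($v = -4 - 21 = -25$)
$X{\left(15,4 \right)} + v = 9 - 25 = -16$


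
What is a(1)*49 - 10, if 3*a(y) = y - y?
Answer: -10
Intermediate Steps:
a(y) = 0 (a(y) = (y - y)/3 = (⅓)*0 = 0)
a(1)*49 - 10 = 0*49 - 10 = 0 - 10 = -10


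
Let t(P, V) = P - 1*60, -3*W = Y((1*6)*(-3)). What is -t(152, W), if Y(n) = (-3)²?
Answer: -92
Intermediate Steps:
Y(n) = 9
W = -3 (W = -⅓*9 = -3)
t(P, V) = -60 + P (t(P, V) = P - 60 = -60 + P)
-t(152, W) = -(-60 + 152) = -1*92 = -92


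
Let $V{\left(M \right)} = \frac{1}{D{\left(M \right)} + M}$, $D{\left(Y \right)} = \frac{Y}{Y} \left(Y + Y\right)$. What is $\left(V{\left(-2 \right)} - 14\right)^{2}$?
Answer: $\frac{7225}{36} \approx 200.69$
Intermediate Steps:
$D{\left(Y \right)} = 2 Y$ ($D{\left(Y \right)} = 1 \cdot 2 Y = 2 Y$)
$V{\left(M \right)} = \frac{1}{3 M}$ ($V{\left(M \right)} = \frac{1}{2 M + M} = \frac{1}{3 M}$)
$\left(V{\left(-2 \right)} - 14\right)^{2} = \left(\frac{1}{3 \left(-2\right)} - 14\right)^{2} = \left(\frac{1}{3} \left(- \frac{1}{2}\right) - 14\right)^{2} = \left(- \frac{1}{6} - 14\right)^{2} = \left(- \frac{85}{6}\right)^{2} = \frac{7225}{36}$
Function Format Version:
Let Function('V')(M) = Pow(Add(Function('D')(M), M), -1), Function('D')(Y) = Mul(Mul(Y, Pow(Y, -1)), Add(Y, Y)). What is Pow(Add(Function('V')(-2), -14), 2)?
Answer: Rational(7225, 36) ≈ 200.69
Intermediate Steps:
Function('D')(Y) = Mul(2, Y) (Function('D')(Y) = Mul(1, Mul(2, Y)) = Mul(2, Y))
Function('V')(M) = Mul(Rational(1, 3), Pow(M, -1)) (Function('V')(M) = Pow(Add(Mul(2, M), M), -1) = Pow(Mul(3, M), -1) = Mul(Rational(1, 3), Pow(M, -1)))
Pow(Add(Function('V')(-2), -14), 2) = Pow(Add(Mul(Rational(1, 3), Pow(-2, -1)), -14), 2) = Pow(Add(Mul(Rational(1, 3), Rational(-1, 2)), -14), 2) = Pow(Add(Rational(-1, 6), -14), 2) = Pow(Rational(-85, 6), 2) = Rational(7225, 36)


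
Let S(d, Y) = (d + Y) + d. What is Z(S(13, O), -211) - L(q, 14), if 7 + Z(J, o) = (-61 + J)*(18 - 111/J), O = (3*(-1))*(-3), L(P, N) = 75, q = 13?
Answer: -16364/35 ≈ -467.54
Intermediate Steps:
O = 9 (O = -3*(-3) = 9)
S(d, Y) = Y + 2*d (S(d, Y) = (Y + d) + d = Y + 2*d)
Z(J, o) = -7 + (-61 + J)*(18 - 111/J)
Z(S(13, O), -211) - L(q, 14) = (-1216 + 18*(9 + 2*13) + 6771/(9 + 2*13)) - 1*75 = (-1216 + 18*(9 + 26) + 6771/(9 + 26)) - 75 = (-1216 + 18*35 + 6771/35) - 75 = (-1216 + 630 + 6771*(1/35)) - 75 = (-1216 + 630 + 6771/35) - 75 = -13739/35 - 75 = -16364/35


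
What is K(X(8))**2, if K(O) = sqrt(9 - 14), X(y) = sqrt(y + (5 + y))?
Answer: -5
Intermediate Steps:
X(y) = sqrt(5 + 2*y)
K(O) = I*sqrt(5) (K(O) = sqrt(-5) = I*sqrt(5))
K(X(8))**2 = (I*sqrt(5))**2 = -5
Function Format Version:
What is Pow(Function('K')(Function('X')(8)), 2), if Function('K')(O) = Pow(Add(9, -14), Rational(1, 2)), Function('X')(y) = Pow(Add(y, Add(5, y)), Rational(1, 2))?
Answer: -5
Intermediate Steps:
Function('X')(y) = Pow(Add(5, Mul(2, y)), Rational(1, 2))
Function('K')(O) = Mul(I, Pow(5, Rational(1, 2))) (Function('K')(O) = Pow(-5, Rational(1, 2)) = Mul(I, Pow(5, Rational(1, 2))))
Pow(Function('K')(Function('X')(8)), 2) = Pow(Mul(I, Pow(5, Rational(1, 2))), 2) = -5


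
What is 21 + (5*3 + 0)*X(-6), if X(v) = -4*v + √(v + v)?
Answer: 381 + 30*I*√3 ≈ 381.0 + 51.962*I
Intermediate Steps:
X(v) = -4*v + √2*√v (X(v) = -4*v + √(2*v) = -4*v + √2*√v)
21 + (5*3 + 0)*X(-6) = 21 + (5*3 + 0)*(-4*(-6) + √2*√(-6)) = 21 + (15 + 0)*(24 + √2*(I*√6)) = 21 + 15*(24 + 2*I*√3) = 21 + (360 + 30*I*√3) = 381 + 30*I*√3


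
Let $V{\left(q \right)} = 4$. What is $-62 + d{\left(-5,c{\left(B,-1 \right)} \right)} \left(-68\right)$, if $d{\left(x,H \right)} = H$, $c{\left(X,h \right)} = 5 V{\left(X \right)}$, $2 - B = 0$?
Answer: $-1422$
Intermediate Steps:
$B = 2$ ($B = 2 - 0 = 2 + 0 = 2$)
$c{\left(X,h \right)} = 20$ ($c{\left(X,h \right)} = 5 \cdot 4 = 20$)
$-62 + d{\left(-5,c{\left(B,-1 \right)} \right)} \left(-68\right) = -62 + 20 \left(-68\right) = -62 - 1360 = -1422$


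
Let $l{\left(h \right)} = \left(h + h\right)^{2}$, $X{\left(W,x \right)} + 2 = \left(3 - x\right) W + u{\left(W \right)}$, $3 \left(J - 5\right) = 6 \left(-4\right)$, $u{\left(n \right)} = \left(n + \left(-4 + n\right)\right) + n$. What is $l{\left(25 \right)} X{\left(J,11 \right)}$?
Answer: $22500$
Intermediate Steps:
$u{\left(n \right)} = -4 + 3 n$ ($u{\left(n \right)} = \left(-4 + 2 n\right) + n = -4 + 3 n$)
$J = -3$ ($J = 5 + \frac{6 \left(-4\right)}{3} = 5 + \frac{1}{3} \left(-24\right) = 5 - 8 = -3$)
$X{\left(W,x \right)} = -6 + 3 W + W \left(3 - x\right)$ ($X{\left(W,x \right)} = -2 + \left(\left(3 - x\right) W + \left(-4 + 3 W\right)\right) = -2 + \left(W \left(3 - x\right) + \left(-4 + 3 W\right)\right) = -2 + \left(-4 + 3 W + W \left(3 - x\right)\right) = -6 + 3 W + W \left(3 - x\right)$)
$l{\left(h \right)} = 4 h^{2}$ ($l{\left(h \right)} = \left(2 h\right)^{2} = 4 h^{2}$)
$l{\left(25 \right)} X{\left(J,11 \right)} = 4 \cdot 25^{2} \left(-6 + 6 \left(-3\right) - \left(-3\right) 11\right) = 4 \cdot 625 \left(-6 - 18 + 33\right) = 2500 \cdot 9 = 22500$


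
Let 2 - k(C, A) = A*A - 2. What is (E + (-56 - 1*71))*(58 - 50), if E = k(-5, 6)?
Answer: -1272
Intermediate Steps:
k(C, A) = 4 - A² (k(C, A) = 2 - (A*A - 2) = 2 - (A² - 2) = 2 - (-2 + A²) = 2 + (2 - A²) = 4 - A²)
E = -32 (E = 4 - 1*6² = 4 - 1*36 = 4 - 36 = -32)
(E + (-56 - 1*71))*(58 - 50) = (-32 + (-56 - 1*71))*(58 - 50) = (-32 + (-56 - 71))*8 = (-32 - 127)*8 = -159*8 = -1272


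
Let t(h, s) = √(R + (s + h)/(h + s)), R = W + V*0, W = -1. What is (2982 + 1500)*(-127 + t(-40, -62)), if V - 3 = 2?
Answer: -569214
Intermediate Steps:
V = 5 (V = 3 + 2 = 5)
R = -1 (R = -1 + 5*0 = -1 + 0 = -1)
t(h, s) = 0 (t(h, s) = √(-1 + (s + h)/(h + s)) = √(-1 + (h + s)/(h + s)) = √(-1 + 1) = √0 = 0)
(2982 + 1500)*(-127 + t(-40, -62)) = (2982 + 1500)*(-127 + 0) = 4482*(-127) = -569214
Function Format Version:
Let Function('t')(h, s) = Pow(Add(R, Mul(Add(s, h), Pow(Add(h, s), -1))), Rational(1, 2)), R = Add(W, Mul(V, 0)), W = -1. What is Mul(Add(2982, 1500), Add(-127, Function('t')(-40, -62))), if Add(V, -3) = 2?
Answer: -569214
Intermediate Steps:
V = 5 (V = Add(3, 2) = 5)
R = -1 (R = Add(-1, Mul(5, 0)) = Add(-1, 0) = -1)
Function('t')(h, s) = 0 (Function('t')(h, s) = Pow(Add(-1, Mul(Add(s, h), Pow(Add(h, s), -1))), Rational(1, 2)) = Pow(Add(-1, Mul(Add(h, s), Pow(Add(h, s), -1))), Rational(1, 2)) = Pow(Add(-1, 1), Rational(1, 2)) = Pow(0, Rational(1, 2)) = 0)
Mul(Add(2982, 1500), Add(-127, Function('t')(-40, -62))) = Mul(Add(2982, 1500), Add(-127, 0)) = Mul(4482, -127) = -569214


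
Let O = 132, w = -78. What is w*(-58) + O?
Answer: 4656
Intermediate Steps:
w*(-58) + O = -78*(-58) + 132 = 4524 + 132 = 4656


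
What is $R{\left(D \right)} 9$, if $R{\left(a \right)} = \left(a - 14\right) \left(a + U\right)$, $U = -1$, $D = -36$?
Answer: $16650$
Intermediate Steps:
$R{\left(a \right)} = \left(-1 + a\right) \left(-14 + a\right)$ ($R{\left(a \right)} = \left(a - 14\right) \left(a - 1\right) = \left(-14 + a\right) \left(-1 + a\right) = \left(-1 + a\right) \left(-14 + a\right)$)
$R{\left(D \right)} 9 = \left(14 + \left(-36\right)^{2} - -540\right) 9 = \left(14 + 1296 + 540\right) 9 = 1850 \cdot 9 = 16650$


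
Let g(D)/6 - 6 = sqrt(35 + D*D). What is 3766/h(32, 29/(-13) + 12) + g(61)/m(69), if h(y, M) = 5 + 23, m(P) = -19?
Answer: 5039/38 - 12*sqrt(939)/19 ≈ 113.25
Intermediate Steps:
g(D) = 36 + 6*sqrt(35 + D**2) (g(D) = 36 + 6*sqrt(35 + D*D) = 36 + 6*sqrt(35 + D**2))
h(y, M) = 28
3766/h(32, 29/(-13) + 12) + g(61)/m(69) = 3766/28 + (36 + 6*sqrt(35 + 61**2))/(-19) = 3766*(1/28) + (36 + 6*sqrt(35 + 3721))*(-1/19) = 269/2 + (36 + 6*sqrt(3756))*(-1/19) = 269/2 + (36 + 6*(2*sqrt(939)))*(-1/19) = 269/2 + (36 + 12*sqrt(939))*(-1/19) = 269/2 + (-36/19 - 12*sqrt(939)/19) = 5039/38 - 12*sqrt(939)/19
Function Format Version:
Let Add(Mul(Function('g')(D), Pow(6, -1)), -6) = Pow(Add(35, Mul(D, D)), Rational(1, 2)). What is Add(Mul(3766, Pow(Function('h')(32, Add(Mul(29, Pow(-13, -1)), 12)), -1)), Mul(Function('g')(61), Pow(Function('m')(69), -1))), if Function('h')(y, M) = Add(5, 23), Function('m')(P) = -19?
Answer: Add(Rational(5039, 38), Mul(Rational(-12, 19), Pow(939, Rational(1, 2)))) ≈ 113.25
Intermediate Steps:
Function('g')(D) = Add(36, Mul(6, Pow(Add(35, Pow(D, 2)), Rational(1, 2)))) (Function('g')(D) = Add(36, Mul(6, Pow(Add(35, Mul(D, D)), Rational(1, 2)))) = Add(36, Mul(6, Pow(Add(35, Pow(D, 2)), Rational(1, 2)))))
Function('h')(y, M) = 28
Add(Mul(3766, Pow(Function('h')(32, Add(Mul(29, Pow(-13, -1)), 12)), -1)), Mul(Function('g')(61), Pow(Function('m')(69), -1))) = Add(Mul(3766, Pow(28, -1)), Mul(Add(36, Mul(6, Pow(Add(35, Pow(61, 2)), Rational(1, 2)))), Pow(-19, -1))) = Add(Mul(3766, Rational(1, 28)), Mul(Add(36, Mul(6, Pow(Add(35, 3721), Rational(1, 2)))), Rational(-1, 19))) = Add(Rational(269, 2), Mul(Add(36, Mul(6, Pow(3756, Rational(1, 2)))), Rational(-1, 19))) = Add(Rational(269, 2), Mul(Add(36, Mul(6, Mul(2, Pow(939, Rational(1, 2))))), Rational(-1, 19))) = Add(Rational(269, 2), Mul(Add(36, Mul(12, Pow(939, Rational(1, 2)))), Rational(-1, 19))) = Add(Rational(269, 2), Add(Rational(-36, 19), Mul(Rational(-12, 19), Pow(939, Rational(1, 2))))) = Add(Rational(5039, 38), Mul(Rational(-12, 19), Pow(939, Rational(1, 2))))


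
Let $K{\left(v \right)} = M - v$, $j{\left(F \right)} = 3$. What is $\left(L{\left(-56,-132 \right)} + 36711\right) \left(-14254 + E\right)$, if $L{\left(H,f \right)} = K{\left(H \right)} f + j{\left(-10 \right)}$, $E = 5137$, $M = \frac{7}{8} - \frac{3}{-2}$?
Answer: $- \frac{528940989}{2} \approx -2.6447 \cdot 10^{8}$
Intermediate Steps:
$M = \frac{19}{8}$ ($M = 7 \cdot \frac{1}{8} - - \frac{3}{2} = \frac{7}{8} + \frac{3}{2} = \frac{19}{8} \approx 2.375$)
$K{\left(v \right)} = \frac{19}{8} - v$
$L{\left(H,f \right)} = 3 + f \left(\frac{19}{8} - H\right)$ ($L{\left(H,f \right)} = \left(\frac{19}{8} - H\right) f + 3 = f \left(\frac{19}{8} - H\right) + 3 = 3 + f \left(\frac{19}{8} - H\right)$)
$\left(L{\left(-56,-132 \right)} + 36711\right) \left(-14254 + E\right) = \left(\left(3 - - \frac{33 \left(-19 + 8 \left(-56\right)\right)}{2}\right) + 36711\right) \left(-14254 + 5137\right) = \left(\left(3 - - \frac{33 \left(-19 - 448\right)}{2}\right) + 36711\right) \left(-9117\right) = \left(\left(3 - \left(- \frac{33}{2}\right) \left(-467\right)\right) + 36711\right) \left(-9117\right) = \left(\left(3 - \frac{15411}{2}\right) + 36711\right) \left(-9117\right) = \left(- \frac{15405}{2} + 36711\right) \left(-9117\right) = \frac{58017}{2} \left(-9117\right) = - \frac{528940989}{2}$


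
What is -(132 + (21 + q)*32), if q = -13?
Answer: -388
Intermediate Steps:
-(132 + (21 + q)*32) = -(132 + (21 - 13)*32) = -(132 + 8*32) = -(132 + 256) = -1*388 = -388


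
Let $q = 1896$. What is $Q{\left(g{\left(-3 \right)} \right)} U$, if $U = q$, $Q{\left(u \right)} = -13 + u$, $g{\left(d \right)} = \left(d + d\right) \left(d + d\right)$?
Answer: $43608$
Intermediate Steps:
$g{\left(d \right)} = 4 d^{2}$ ($g{\left(d \right)} = 2 d 2 d = 4 d^{2}$)
$U = 1896$
$Q{\left(g{\left(-3 \right)} \right)} U = \left(-13 + 4 \left(-3\right)^{2}\right) 1896 = \left(-13 + 4 \cdot 9\right) 1896 = \left(-13 + 36\right) 1896 = 23 \cdot 1896 = 43608$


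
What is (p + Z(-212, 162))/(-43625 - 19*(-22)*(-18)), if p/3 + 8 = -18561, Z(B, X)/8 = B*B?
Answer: -303845/51149 ≈ -5.9404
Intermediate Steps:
Z(B, X) = 8*B² (Z(B, X) = 8*(B*B) = 8*B²)
p = -55707 (p = -24 + 3*(-18561) = -24 - 55683 = -55707)
(p + Z(-212, 162))/(-43625 - 19*(-22)*(-18)) = (-55707 + 8*(-212)²)/(-43625 - 19*(-22)*(-18)) = (-55707 + 8*44944)/(-43625 + 418*(-18)) = (-55707 + 359552)/(-43625 - 7524) = 303845/(-51149) = 303845*(-1/51149) = -303845/51149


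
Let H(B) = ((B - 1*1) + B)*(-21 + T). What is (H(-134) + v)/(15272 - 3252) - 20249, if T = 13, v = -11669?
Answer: -243402497/12020 ≈ -20250.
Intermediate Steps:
H(B) = 8 - 16*B (H(B) = ((B - 1*1) + B)*(-21 + 13) = ((B - 1) + B)*(-8) = ((-1 + B) + B)*(-8) = (-1 + 2*B)*(-8) = 8 - 16*B)
(H(-134) + v)/(15272 - 3252) - 20249 = ((8 - 16*(-134)) - 11669)/(15272 - 3252) - 20249 = ((8 + 2144) - 11669)/12020 - 20249 = (2152 - 11669)*(1/12020) - 20249 = -9517*1/12020 - 20249 = -9517/12020 - 20249 = -243402497/12020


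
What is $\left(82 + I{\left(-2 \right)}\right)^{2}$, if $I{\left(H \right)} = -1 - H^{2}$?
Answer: $5929$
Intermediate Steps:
$\left(82 + I{\left(-2 \right)}\right)^{2} = \left(82 - 5\right)^{2} = 77^{2} = 5929$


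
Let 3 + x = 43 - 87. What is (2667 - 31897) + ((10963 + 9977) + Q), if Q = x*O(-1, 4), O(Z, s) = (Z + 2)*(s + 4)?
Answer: -8666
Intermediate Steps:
O(Z, s) = (2 + Z)*(4 + s)
x = -47 (x = -3 + (43 - 87) = -3 - 44 = -47)
Q = -376 (Q = -47*(8 + 2*4 + 4*(-1) - 1*4) = -47*(8 + 8 - 4 - 4) = -47*8 = -376)
(2667 - 31897) + ((10963 + 9977) + Q) = (2667 - 31897) + ((10963 + 9977) - 376) = -29230 + (20940 - 376) = -29230 + 20564 = -8666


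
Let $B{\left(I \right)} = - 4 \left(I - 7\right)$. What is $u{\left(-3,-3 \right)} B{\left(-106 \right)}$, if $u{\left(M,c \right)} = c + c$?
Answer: $-2712$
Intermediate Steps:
$B{\left(I \right)} = 28 - 4 I$ ($B{\left(I \right)} = - 4 \left(-7 + I\right) = 28 - 4 I$)
$u{\left(M,c \right)} = 2 c$
$u{\left(-3,-3 \right)} B{\left(-106 \right)} = 2 \left(-3\right) \left(28 - -424\right) = - 6 \left(28 + 424\right) = \left(-6\right) 452 = -2712$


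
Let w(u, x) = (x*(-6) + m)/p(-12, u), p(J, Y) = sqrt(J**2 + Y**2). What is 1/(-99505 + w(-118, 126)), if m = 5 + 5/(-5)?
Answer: -349959085/34822678611549 + 376*sqrt(3517)/34822678611549 ≈ -1.0049e-5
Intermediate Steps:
m = 4 (m = 5 + 5*(-1/5) = 5 - 1 = 4)
w(u, x) = (4 - 6*x)/sqrt(144 + u**2) (w(u, x) = (x*(-6) + 4)/(sqrt((-12)**2 + u**2)) = (-6*x + 4)/(sqrt(144 + u**2)) = (4 - 6*x)/sqrt(144 + u**2))
1/(-99505 + w(-118, 126)) = 1/(-99505 + 2*(2 - 3*126)/sqrt(144 + (-118)**2)) = 1/(-99505 + 2*(2 - 378)/sqrt(144 + 13924)) = 1/(-99505 + 2*(-376)/sqrt(14068)) = 1/(-99505 + 2*(sqrt(3517)/7034)*(-376)) = 1/(-99505 - 376*sqrt(3517)/3517)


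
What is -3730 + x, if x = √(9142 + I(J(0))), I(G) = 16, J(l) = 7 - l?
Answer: -3730 + √9158 ≈ -3634.3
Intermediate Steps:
x = √9158 (x = √(9142 + 16) = √9158 ≈ 95.697)
-3730 + x = -3730 + √9158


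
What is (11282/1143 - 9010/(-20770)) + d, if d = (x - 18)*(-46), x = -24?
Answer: 4611051809/2374011 ≈ 1942.3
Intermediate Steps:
d = 1932 (d = (-24 - 18)*(-46) = -42*(-46) = 1932)
(11282/1143 - 9010/(-20770)) + d = (11282/1143 - 9010/(-20770)) + 1932 = (11282*(1/1143) - 9010*(-1/20770)) + 1932 = (11282/1143 + 901/2077) + 1932 = 24462557/2374011 + 1932 = 4611051809/2374011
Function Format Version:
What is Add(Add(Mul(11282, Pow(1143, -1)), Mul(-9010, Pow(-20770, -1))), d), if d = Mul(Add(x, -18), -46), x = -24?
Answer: Rational(4611051809, 2374011) ≈ 1942.3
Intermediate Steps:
d = 1932 (d = Mul(Add(-24, -18), -46) = Mul(-42, -46) = 1932)
Add(Add(Mul(11282, Pow(1143, -1)), Mul(-9010, Pow(-20770, -1))), d) = Add(Add(Mul(11282, Pow(1143, -1)), Mul(-9010, Pow(-20770, -1))), 1932) = Add(Add(Mul(11282, Rational(1, 1143)), Mul(-9010, Rational(-1, 20770))), 1932) = Add(Add(Rational(11282, 1143), Rational(901, 2077)), 1932) = Add(Rational(24462557, 2374011), 1932) = Rational(4611051809, 2374011)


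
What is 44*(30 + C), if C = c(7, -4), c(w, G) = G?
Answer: 1144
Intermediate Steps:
C = -4
44*(30 + C) = 44*(30 - 4) = 44*26 = 1144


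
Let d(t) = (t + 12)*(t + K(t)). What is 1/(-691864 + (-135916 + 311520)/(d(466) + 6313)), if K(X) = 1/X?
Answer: -13342863/9231436337699 ≈ -1.4454e-6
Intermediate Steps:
d(t) = (12 + t)*(t + 1/t) (d(t) = (t + 12)*(t + 1/t) = (12 + t)*(t + 1/t))
1/(-691864 + (-135916 + 311520)/(d(466) + 6313)) = 1/(-691864 + (-135916 + 311520)/((1 + 466² + 12*466 + 12/466) + 6313)) = 1/(-691864 + 175604/((1 + 217156 + 5592 + 12*(1/466)) + 6313)) = 1/(-691864 + 175604/((1 + 217156 + 5592 + 6/233) + 6313)) = 1/(-691864 + 175604/(51900523/233 + 6313)) = 1/(-691864 + 175604/(53371452/233)) = 1/(-691864 + 175604*(233/53371452)) = 1/(-691864 + 10228933/13342863) = 1/(-9231436337699/13342863) = -13342863/9231436337699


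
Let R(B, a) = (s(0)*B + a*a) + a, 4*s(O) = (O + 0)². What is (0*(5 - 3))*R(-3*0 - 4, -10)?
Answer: 0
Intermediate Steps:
s(O) = O²/4 (s(O) = (O + 0)²/4 = O²/4)
R(B, a) = a + a² (R(B, a) = (((¼)*0²)*B + a*a) + a = (((¼)*0)*B + a²) + a = (0*B + a²) + a = (0 + a²) + a = a² + a = a + a²)
(0*(5 - 3))*R(-3*0 - 4, -10) = (0*(5 - 3))*(-10*(1 - 10)) = (0*2)*(-10*(-9)) = 0*90 = 0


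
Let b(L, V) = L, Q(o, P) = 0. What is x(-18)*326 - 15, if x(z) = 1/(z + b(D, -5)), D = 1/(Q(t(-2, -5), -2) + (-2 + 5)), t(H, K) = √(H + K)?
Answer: -1773/53 ≈ -33.453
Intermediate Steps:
D = ⅓ (D = 1/(0 + (-2 + 5)) = 1/(0 + 3) = 1/3 = ⅓ ≈ 0.33333)
x(z) = 1/(⅓ + z) (x(z) = 1/(z + ⅓) = 1/(⅓ + z))
x(-18)*326 - 15 = (3/(1 + 3*(-18)))*326 - 15 = (3/(1 - 54))*326 - 15 = (3/(-53))*326 - 15 = (3*(-1/53))*326 - 15 = -3/53*326 - 15 = -978/53 - 15 = -1773/53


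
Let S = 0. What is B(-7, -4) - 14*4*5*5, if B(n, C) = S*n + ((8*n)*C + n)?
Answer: -1183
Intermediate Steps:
B(n, C) = n + 8*C*n (B(n, C) = 0*n + ((8*n)*C + n) = 0 + (8*C*n + n) = 0 + (n + 8*C*n) = n + 8*C*n)
B(-7, -4) - 14*4*5*5 = -7*(1 + 8*(-4)) - 14*4*5*5 = -7*(1 - 32) - 280*5 = -7*(-31) - 14*100 = 217 - 1400 = -1183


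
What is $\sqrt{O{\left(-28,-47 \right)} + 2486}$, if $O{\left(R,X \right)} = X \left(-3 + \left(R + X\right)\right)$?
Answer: $2 \sqrt{1538} \approx 78.435$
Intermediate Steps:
$O{\left(R,X \right)} = X \left(-3 + R + X\right)$
$\sqrt{O{\left(-28,-47 \right)} + 2486} = \sqrt{- 47 \left(-3 - 28 - 47\right) + 2486} = \sqrt{\left(-47\right) \left(-78\right) + 2486} = \sqrt{3666 + 2486} = \sqrt{6152} = 2 \sqrt{1538}$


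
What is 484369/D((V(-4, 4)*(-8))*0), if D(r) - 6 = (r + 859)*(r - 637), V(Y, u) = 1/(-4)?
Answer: -484369/547177 ≈ -0.88521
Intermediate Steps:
V(Y, u) = -1/4
D(r) = 6 + (-637 + r)*(859 + r) (D(r) = 6 + (r + 859)*(r - 637) = 6 + (859 + r)*(-637 + r) = 6 + (-637 + r)*(859 + r))
484369/D((V(-4, 4)*(-8))*0) = 484369/(-547177 + (-1/4*(-8)*0)**2 + 222*(-1/4*(-8)*0)) = 484369/(-547177 + (2*0)**2 + 222*(2*0)) = 484369/(-547177 + 0**2 + 222*0) = 484369/(-547177 + 0 + 0) = 484369/(-547177) = 484369*(-1/547177) = -484369/547177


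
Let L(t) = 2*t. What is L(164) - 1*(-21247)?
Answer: 21575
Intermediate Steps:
L(164) - 1*(-21247) = 2*164 - 1*(-21247) = 328 + 21247 = 21575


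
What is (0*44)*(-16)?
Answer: 0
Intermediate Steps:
(0*44)*(-16) = 0*(-16) = 0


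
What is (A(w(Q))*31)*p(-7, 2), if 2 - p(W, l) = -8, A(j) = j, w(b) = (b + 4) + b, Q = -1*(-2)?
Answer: 2480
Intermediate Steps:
Q = 2
w(b) = 4 + 2*b (w(b) = (4 + b) + b = 4 + 2*b)
p(W, l) = 10 (p(W, l) = 2 - 1*(-8) = 2 + 8 = 10)
(A(w(Q))*31)*p(-7, 2) = ((4 + 2*2)*31)*10 = ((4 + 4)*31)*10 = (8*31)*10 = 248*10 = 2480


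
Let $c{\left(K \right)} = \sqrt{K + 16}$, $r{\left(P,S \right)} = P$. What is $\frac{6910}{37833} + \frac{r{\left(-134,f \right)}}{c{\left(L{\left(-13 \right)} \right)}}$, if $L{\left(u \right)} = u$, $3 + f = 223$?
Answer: $\frac{6910}{37833} - \frac{134 \sqrt{3}}{3} \approx -77.182$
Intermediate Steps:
$f = 220$ ($f = -3 + 223 = 220$)
$c{\left(K \right)} = \sqrt{16 + K}$
$\frac{6910}{37833} + \frac{r{\left(-134,f \right)}}{c{\left(L{\left(-13 \right)} \right)}} = \frac{6910}{37833} - \frac{134}{\sqrt{16 - 13}} = 6910 \cdot \frac{1}{37833} - \frac{134}{\sqrt{3}} = \frac{6910}{37833} - 134 \frac{\sqrt{3}}{3} = \frac{6910}{37833} - \frac{134 \sqrt{3}}{3}$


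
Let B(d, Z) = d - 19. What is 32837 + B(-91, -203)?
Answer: 32727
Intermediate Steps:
B(d, Z) = -19 + d
32837 + B(-91, -203) = 32837 + (-19 - 91) = 32837 - 110 = 32727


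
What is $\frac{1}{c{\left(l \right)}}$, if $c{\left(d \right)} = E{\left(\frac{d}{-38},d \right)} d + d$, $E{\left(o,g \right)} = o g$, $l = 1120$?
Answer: $- \frac{19}{702442720} \approx -2.7048 \cdot 10^{-8}$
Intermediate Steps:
$E{\left(o,g \right)} = g o$
$c{\left(d \right)} = d - \frac{d^{3}}{38}$ ($c{\left(d \right)} = d \frac{d}{-38} d + d = d d \left(- \frac{1}{38}\right) d + d = d \left(- \frac{d}{38}\right) d + d = - \frac{d^{2}}{38} d + d = - \frac{d^{3}}{38} + d = d - \frac{d^{3}}{38}$)
$\frac{1}{c{\left(l \right)}} = \frac{1}{1120 - \frac{1120^{3}}{38}} = \frac{1}{1120 - \frac{702464000}{19}} = \frac{1}{- \frac{702442720}{19}} = - \frac{19}{702442720}$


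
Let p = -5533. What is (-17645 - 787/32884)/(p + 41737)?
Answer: -27630427/56692016 ≈ -0.48738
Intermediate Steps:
(-17645 - 787/32884)/(p + 41737) = (-17645 - 787/32884)/(-5533 + 41737) = (-17645 - 787*1/32884)/36204 = (-17645 - 787/32884)*(1/36204) = -580238967/32884*1/36204 = -27630427/56692016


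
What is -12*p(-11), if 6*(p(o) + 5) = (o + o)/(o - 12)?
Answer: 1336/23 ≈ 58.087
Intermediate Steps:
p(o) = -5 + o/(3*(-12 + o)) (p(o) = -5 + ((o + o)/(o - 12))/6 = -5 + ((2*o)/(-12 + o))/6 = -5 + (2*o/(-12 + o))/6 = -5 + o/(3*(-12 + o)))
-12*p(-11) = -8*(90 - 7*(-11))/(-12 - 11) = -8*(90 + 77)/(-23) = -8*(-1)*167/23 = -12*(-334/69) = 1336/23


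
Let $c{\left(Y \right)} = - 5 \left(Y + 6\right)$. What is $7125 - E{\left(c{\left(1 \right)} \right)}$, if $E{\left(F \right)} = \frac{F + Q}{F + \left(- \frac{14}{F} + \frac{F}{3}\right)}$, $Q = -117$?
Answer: $\frac{2471235}{347} \approx 7121.7$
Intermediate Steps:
$c{\left(Y \right)} = -30 - 5 Y$ ($c{\left(Y \right)} = - 5 \left(6 + Y\right) = -30 - 5 Y$)
$E{\left(F \right)} = \frac{-117 + F}{- \frac{14}{F} + \frac{4 F}{3}}$ ($E{\left(F \right)} = \frac{F - 117}{F + \left(- \frac{14}{F} + \frac{F}{3}\right)} = \frac{-117 + F}{F + \left(- \frac{14}{F} + F \frac{1}{3}\right)} = \frac{-117 + F}{F + \left(- \frac{14}{F} + \frac{F}{3}\right)} = \frac{-117 + F}{- \frac{14}{F} + \frac{4 F}{3}}$)
$7125 - E{\left(c{\left(1 \right)} \right)} = 7125 - \frac{3 \left(-30 - 5\right) \left(-117 - 35\right)}{2 \left(-21 + 2 \left(-30 - 5\right)^{2}\right)} = 7125 - \frac{3}{2} \left(-35\right) \frac{1}{-21 + 2 \left(-35\right)^{2}} \left(-117 - 35\right) = 7125 - \frac{3}{2} \left(-35\right) \frac{1}{-21 + 2 \cdot 1225} \left(-152\right) = 7125 - \frac{3}{2} \left(-35\right) \frac{1}{-21 + 2450} \left(-152\right) = 7125 - \frac{3}{2} \left(-35\right) \frac{1}{2429} \left(-152\right) = 7125 - \frac{1140}{347} = \frac{2471235}{347}$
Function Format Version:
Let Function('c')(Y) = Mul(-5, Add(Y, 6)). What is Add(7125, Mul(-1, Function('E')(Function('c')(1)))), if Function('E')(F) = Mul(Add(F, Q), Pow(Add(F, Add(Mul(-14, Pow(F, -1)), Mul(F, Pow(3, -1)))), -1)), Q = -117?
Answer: Rational(2471235, 347) ≈ 7121.7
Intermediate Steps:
Function('c')(Y) = Add(-30, Mul(-5, Y)) (Function('c')(Y) = Mul(-5, Add(6, Y)) = Add(-30, Mul(-5, Y)))
Function('E')(F) = Mul(Pow(Add(Mul(-14, Pow(F, -1)), Mul(Rational(4, 3), F)), -1), Add(-117, F)) (Function('E')(F) = Mul(Add(F, -117), Pow(Add(F, Add(Mul(-14, Pow(F, -1)), Mul(F, Pow(3, -1)))), -1)) = Mul(Add(-117, F), Pow(Add(F, Add(Mul(-14, Pow(F, -1)), Mul(F, Rational(1, 3)))), -1)) = Mul(Add(-117, F), Pow(Add(F, Add(Mul(-14, Pow(F, -1)), Mul(Rational(1, 3), F))), -1)) = Mul(Add(-117, F), Pow(Add(Mul(-14, Pow(F, -1)), Mul(Rational(4, 3), F)), -1)) = Mul(Pow(Add(Mul(-14, Pow(F, -1)), Mul(Rational(4, 3), F)), -1), Add(-117, F)))
Add(7125, Mul(-1, Function('E')(Function('c')(1)))) = Add(7125, Mul(-1, Mul(Rational(3, 2), Add(-30, Mul(-5, 1)), Pow(Add(-21, Mul(2, Pow(Add(-30, Mul(-5, 1)), 2))), -1), Add(-117, Add(-30, Mul(-5, 1)))))) = Add(7125, Mul(-1, Mul(Rational(3, 2), Add(-30, -5), Pow(Add(-21, Mul(2, Pow(Add(-30, -5), 2))), -1), Add(-117, Add(-30, -5))))) = Add(7125, Mul(-1, Mul(Rational(3, 2), -35, Pow(Add(-21, Mul(2, Pow(-35, 2))), -1), Add(-117, -35)))) = Add(7125, Mul(-1, Mul(Rational(3, 2), -35, Pow(Add(-21, Mul(2, 1225)), -1), -152))) = Add(7125, Mul(-1, Mul(Rational(3, 2), -35, Pow(Add(-21, 2450), -1), -152))) = Add(7125, Mul(-1, Mul(Rational(3, 2), -35, Pow(2429, -1), -152))) = Add(7125, Mul(-1, Mul(Rational(3, 2), -35, Rational(1, 2429), -152))) = Add(7125, Mul(-1, Rational(1140, 347))) = Add(7125, Rational(-1140, 347)) = Rational(2471235, 347)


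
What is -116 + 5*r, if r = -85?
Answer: -541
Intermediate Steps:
-116 + 5*r = -116 + 5*(-85) = -116 - 425 = -541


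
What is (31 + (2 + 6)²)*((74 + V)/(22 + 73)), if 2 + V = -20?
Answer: 52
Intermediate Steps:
V = -22 (V = -2 - 20 = -22)
(31 + (2 + 6)²)*((74 + V)/(22 + 73)) = (31 + (2 + 6)²)*((74 - 22)/(22 + 73)) = (31 + 8²)*(52/95) = (31 + 64)*(52*(1/95)) = 95*(52/95) = 52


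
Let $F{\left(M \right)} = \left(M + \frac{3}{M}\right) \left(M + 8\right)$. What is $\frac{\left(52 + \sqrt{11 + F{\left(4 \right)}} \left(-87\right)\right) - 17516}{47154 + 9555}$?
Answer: $- \frac{17464}{56709} - \frac{58 \sqrt{17}}{18903} \approx -0.32061$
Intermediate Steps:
$F{\left(M \right)} = \left(8 + M\right) \left(M + \frac{3}{M}\right)$ ($F{\left(M \right)} = \left(M + \frac{3}{M}\right) \left(8 + M\right) = \left(8 + M\right) \left(M + \frac{3}{M}\right)$)
$\frac{\left(52 + \sqrt{11 + F{\left(4 \right)}} \left(-87\right)\right) - 17516}{47154 + 9555} = \frac{\left(52 + \sqrt{11 + \left(3 + 4^{2} + 8 \cdot 4 + \frac{24}{4}\right)} \left(-87\right)\right) - 17516}{47154 + 9555} = \frac{\left(52 + \sqrt{11 + \left(3 + 16 + 32 + 24 \cdot \frac{1}{4}\right)} \left(-87\right)\right) - 17516}{56709} = \left(\left(52 + \sqrt{11 + \left(3 + 16 + 32 + 6\right)} \left(-87\right)\right) - 17516\right) \frac{1}{56709} = \left(\left(52 + \sqrt{11 + 57} \left(-87\right)\right) - 17516\right) \frac{1}{56709} = \left(\left(52 + \sqrt{68} \left(-87\right)\right) - 17516\right) \frac{1}{56709} = \left(\left(52 + 2 \sqrt{17} \left(-87\right)\right) - 17516\right) \frac{1}{56709} = \left(\left(52 - 174 \sqrt{17}\right) - 17516\right) \frac{1}{56709} = \left(-17464 - 174 \sqrt{17}\right) \frac{1}{56709} = - \frac{17464}{56709} - \frac{58 \sqrt{17}}{18903}$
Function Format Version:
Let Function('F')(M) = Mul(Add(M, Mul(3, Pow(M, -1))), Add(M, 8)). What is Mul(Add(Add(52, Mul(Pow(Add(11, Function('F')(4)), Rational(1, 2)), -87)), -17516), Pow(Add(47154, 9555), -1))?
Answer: Add(Rational(-17464, 56709), Mul(Rational(-58, 18903), Pow(17, Rational(1, 2)))) ≈ -0.32061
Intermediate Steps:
Function('F')(M) = Mul(Add(8, M), Add(M, Mul(3, Pow(M, -1)))) (Function('F')(M) = Mul(Add(M, Mul(3, Pow(M, -1))), Add(8, M)) = Mul(Add(8, M), Add(M, Mul(3, Pow(M, -1)))))
Mul(Add(Add(52, Mul(Pow(Add(11, Function('F')(4)), Rational(1, 2)), -87)), -17516), Pow(Add(47154, 9555), -1)) = Mul(Add(Add(52, Mul(Pow(Add(11, Add(3, Pow(4, 2), Mul(8, 4), Mul(24, Pow(4, -1)))), Rational(1, 2)), -87)), -17516), Pow(Add(47154, 9555), -1)) = Mul(Add(Add(52, Mul(Pow(Add(11, Add(3, 16, 32, Mul(24, Rational(1, 4)))), Rational(1, 2)), -87)), -17516), Pow(56709, -1)) = Mul(Add(Add(52, Mul(Pow(Add(11, Add(3, 16, 32, 6)), Rational(1, 2)), -87)), -17516), Rational(1, 56709)) = Mul(Add(Add(52, Mul(Pow(Add(11, 57), Rational(1, 2)), -87)), -17516), Rational(1, 56709)) = Mul(Add(Add(52, Mul(Pow(68, Rational(1, 2)), -87)), -17516), Rational(1, 56709)) = Mul(Add(Add(52, Mul(Mul(2, Pow(17, Rational(1, 2))), -87)), -17516), Rational(1, 56709)) = Mul(Add(Add(52, Mul(-174, Pow(17, Rational(1, 2)))), -17516), Rational(1, 56709)) = Mul(Add(-17464, Mul(-174, Pow(17, Rational(1, 2)))), Rational(1, 56709)) = Add(Rational(-17464, 56709), Mul(Rational(-58, 18903), Pow(17, Rational(1, 2))))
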